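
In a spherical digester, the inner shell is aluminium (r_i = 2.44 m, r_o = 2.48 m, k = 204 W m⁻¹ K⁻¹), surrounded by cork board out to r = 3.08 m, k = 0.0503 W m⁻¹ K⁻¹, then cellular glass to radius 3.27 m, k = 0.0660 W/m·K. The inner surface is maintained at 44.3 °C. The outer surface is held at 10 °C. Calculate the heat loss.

Q = 233 W

Series thermal resistances, inner to outer:
  R_aluminium = (1/2.44 − 1/2.48)/(4πk) = 0.006610/(4π·204) = 2.579×10^-6 K/W
  R_cork board = (1/2.48 − 1/3.08)/(4πk) = 0.07855/(4π·0.0503) = 0.1243 K/W
  R_cellular glass = (1/3.08 − 1/3.27)/(4πk) = 0.01886/(4π·0.0660) = 0.02275 K/W
ΣR = 2.579×10^-6 + 0.1243 + 0.02275 = 0.1471 K/W
Q = ΔT/ΣR = (44.3 °C − 10 °C)/0.1471 = 233 W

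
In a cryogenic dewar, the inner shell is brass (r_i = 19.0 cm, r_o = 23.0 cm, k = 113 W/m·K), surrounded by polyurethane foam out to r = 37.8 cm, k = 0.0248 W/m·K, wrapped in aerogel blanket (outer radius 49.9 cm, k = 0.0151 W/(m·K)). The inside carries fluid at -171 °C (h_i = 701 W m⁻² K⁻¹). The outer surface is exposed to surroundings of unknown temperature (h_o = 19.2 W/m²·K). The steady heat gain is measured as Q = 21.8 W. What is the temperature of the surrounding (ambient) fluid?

Series resistances:
  R_conv,in = 1/(4πr²h) = 1/(4π·0.190²·701) = 0.003145 K/W
  R_brass = (1/0.190 − 1/0.230)/(4πk) = 0.9153/(4π·113) = 6.446×10^-4 K/W
  R_polyurethane foam = (1/0.230 − 1/0.378)/(4πk) = 1.702/(4π·0.0248) = 5.462 K/W
  R_aerogel blanket = (1/0.378 − 1/0.499)/(4πk) = 0.6415/(4π·0.0151) = 3.381 K/W
  R_conv,out = 1/(4πr²h) = 1/(4π·0.499²·19.2) = 0.01665 K/W
ΣR = 8.863 K/W
ΔT = Q·ΣR = 21.8 × 8.863 = 193.2 K
Heat flows inward, so T_out = T_in + ΔT = -171 + 193.2 = 22.2 °C

T_out = 22.2 °C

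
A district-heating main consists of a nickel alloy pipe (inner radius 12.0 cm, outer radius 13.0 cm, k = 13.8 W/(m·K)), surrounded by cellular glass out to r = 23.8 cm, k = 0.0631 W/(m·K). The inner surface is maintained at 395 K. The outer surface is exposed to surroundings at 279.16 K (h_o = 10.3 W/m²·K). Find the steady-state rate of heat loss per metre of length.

Treat each layer as a resistance in series:
  R'_nickel alloy = ln(0.130/0.120)/(2πk) = 0.08004/(2π·13.8) = 9.231×10^-4 m·K/W
  R'_cellular glass = ln(0.238/0.130)/(2πk) = 0.6047/(2π·0.0631) = 1.525 m·K/W
  R'_conv,out = 1/(2πr h) = 1/(2π·0.238·10.3) = 0.06492 m·K/W
ΣR = 9.231×10^-4 + 1.525 + 0.06492 = 1.591 m·K/W
Q' = ΔT/ΣR = (395 K − 279.16 K)/1.591 = 72.8 W/m

Q' = 72.8 W/m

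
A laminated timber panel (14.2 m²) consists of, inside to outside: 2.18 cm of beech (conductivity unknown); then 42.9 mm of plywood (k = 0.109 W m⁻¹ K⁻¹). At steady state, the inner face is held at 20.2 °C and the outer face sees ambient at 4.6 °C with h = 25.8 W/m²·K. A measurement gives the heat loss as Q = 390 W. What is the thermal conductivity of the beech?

k = 0.161 W/m·K

ΣR = ΔT/Q = |20.2 − 4.6|/390 = 0.04000 K/W
Known resistances:
  R_plywood = L/(kA) = 0.0429/(0.109·14.2) = 0.02772 K/W
  R_conv,out = 1/(hA) = 1/(25.8·14.2) = 0.002730 K/W
R_beech = ΣR − ΣR_known = 0.04000 − 0.03045 = 0.009550 K/W
L/(kA) = 0.009550 ⇒ k = 0.0218/(0.009550·14.2) = 0.161 W/m·K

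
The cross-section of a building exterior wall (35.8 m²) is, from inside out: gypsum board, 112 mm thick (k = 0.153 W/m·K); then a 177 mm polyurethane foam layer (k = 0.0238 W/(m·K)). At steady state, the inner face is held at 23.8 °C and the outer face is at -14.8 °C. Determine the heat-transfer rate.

Series thermal resistances, inner to outer:
  R_gypsum board = L/(kA) = 0.112/(0.153·35.8) = 0.02045 K/W
  R_polyurethane foam = L/(kA) = 0.177/(0.0238·35.8) = 0.2077 K/W
ΣR = 0.02045 + 0.2077 = 0.2281 K/W
Q = ΔT/ΣR = (23.8 °C − -14.8 °C)/0.2281 = 169 W

Q = 169 W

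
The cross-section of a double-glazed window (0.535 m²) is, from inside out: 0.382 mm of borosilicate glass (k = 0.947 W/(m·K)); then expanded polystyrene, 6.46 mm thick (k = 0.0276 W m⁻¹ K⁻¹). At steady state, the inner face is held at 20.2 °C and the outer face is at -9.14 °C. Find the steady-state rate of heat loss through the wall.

Treat each layer as a resistance in series:
  R_borosilicate glass = L/(kA) = 3.82×10^-4/(0.947·0.535) = 7.540×10^-4 K/W
  R_expanded polystyrene = L/(kA) = 0.00646/(0.0276·0.535) = 0.4375 K/W
ΣR = 7.540×10^-4 + 0.4375 = 0.4383 K/W
Q = ΔT/ΣR = (20.2 °C − -9.14 °C)/0.4383 = 66.9 W

Q = 66.9 W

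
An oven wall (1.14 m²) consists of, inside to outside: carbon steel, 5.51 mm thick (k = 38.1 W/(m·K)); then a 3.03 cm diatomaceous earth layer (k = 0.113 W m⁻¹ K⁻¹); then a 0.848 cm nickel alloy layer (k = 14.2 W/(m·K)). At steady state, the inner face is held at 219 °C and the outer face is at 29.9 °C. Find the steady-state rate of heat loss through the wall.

Q = 802 W

Treat each layer as a resistance in series:
  R_carbon steel = L/(kA) = 0.00551/(38.1·1.14) = 1.269×10^-4 K/W
  R_diatomaceous earth = L/(kA) = 0.0303/(0.113·1.14) = 0.2352 K/W
  R_nickel alloy = L/(kA) = 0.00848/(14.2·1.14) = 5.238×10^-4 K/W
ΣR = 1.269×10^-4 + 0.2352 + 5.238×10^-4 = 0.2359 K/W
Q = ΔT/ΣR = (219 °C − 29.9 °C)/0.2359 = 802 W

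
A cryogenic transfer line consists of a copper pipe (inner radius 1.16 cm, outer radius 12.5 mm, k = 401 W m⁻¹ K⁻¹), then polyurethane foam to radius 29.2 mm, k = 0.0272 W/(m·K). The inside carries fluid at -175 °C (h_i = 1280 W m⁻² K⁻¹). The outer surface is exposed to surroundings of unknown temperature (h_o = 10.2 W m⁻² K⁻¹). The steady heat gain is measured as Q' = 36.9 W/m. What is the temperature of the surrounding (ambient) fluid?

T_out = 28.3 °C

Series resistances:
  R'_conv,in = 1/(2πr h) = 1/(2π·0.0116·1280) = 0.01072 m·K/W
  R'_copper = ln(0.0125/0.0116)/(2πk) = 0.07472/(2π·401) = 2.966×10^-5 m·K/W
  R'_polyurethane foam = ln(0.0292/0.0125)/(2πk) = 0.8484/(2π·0.0272) = 4.964 m·K/W
  R'_conv,out = 1/(2πr h) = 1/(2π·0.0292·10.2) = 0.5344 m·K/W
ΣR = 5.510 m·K/W
ΔT = Q'·ΣR = 36.9 × 5.510 = 203.3 K
Heat flows inward, so T_out = T_in + ΔT = -175 + 203.3 = 28.3 °C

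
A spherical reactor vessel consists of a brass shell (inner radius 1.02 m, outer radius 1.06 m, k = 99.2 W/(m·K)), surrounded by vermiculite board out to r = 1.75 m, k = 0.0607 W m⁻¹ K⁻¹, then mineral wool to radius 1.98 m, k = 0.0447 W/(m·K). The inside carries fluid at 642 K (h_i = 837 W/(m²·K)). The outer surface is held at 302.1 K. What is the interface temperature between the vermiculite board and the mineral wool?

Treat each layer as a resistance in series:
  R_conv,in = 1/(4πr²h) = 1/(4π·1.02²·837) = 9.138×10^-5 K/W
  R_brass = (1/1.02 − 1/1.06)/(4πk) = 0.03700/(4π·99.2) = 2.968×10^-5 K/W
  R_vermiculite board = (1/1.06 − 1/1.75)/(4πk) = 0.3720/(4π·0.0607) = 0.4876 K/W
  R_mineral wool = (1/1.75 − 1/1.98)/(4πk) = 0.06638/(4π·0.0447) = 0.1182 K/W
ΣR = 9.138×10^-5 + 2.968×10^-5 + 0.4876 + 0.1182 = 0.6059 K/W
Q = ΔT/ΣR = (642 K − 302.1 K)/0.6059 = 561.0 W
From the inner boundary to the vermiculite board/mineral wool interface, ΣR_partial = 0.4877 K/W.
T_interface = T_in − Q·ΣR_partial = 642 K − (561.0)(0.4877) = 368.4 K

T = 368.4 K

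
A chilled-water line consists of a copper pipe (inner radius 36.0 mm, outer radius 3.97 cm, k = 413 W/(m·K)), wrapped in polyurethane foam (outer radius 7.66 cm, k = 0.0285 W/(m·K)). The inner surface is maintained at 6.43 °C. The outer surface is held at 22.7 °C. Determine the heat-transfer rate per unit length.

Series thermal resistances, inner to outer:
  R'_copper = ln(0.0397/0.0360)/(2πk) = 0.09783/(2π·413) = 3.770×10^-5 m·K/W
  R'_polyurethane foam = ln(0.0766/0.0397)/(2πk) = 0.6572/(2π·0.0285) = 3.670 m·K/W
ΣR = 3.770×10^-5 + 3.670 = 3.670 m·K/W
Q' = ΔT/ΣR = (6.43 °C − 22.7 °C)/3.670 = -4.43 W/m
(Negative Q' ⇒ heat flows inward; heat gain = 4.43 W/m.)

Q' = 4.43 W/m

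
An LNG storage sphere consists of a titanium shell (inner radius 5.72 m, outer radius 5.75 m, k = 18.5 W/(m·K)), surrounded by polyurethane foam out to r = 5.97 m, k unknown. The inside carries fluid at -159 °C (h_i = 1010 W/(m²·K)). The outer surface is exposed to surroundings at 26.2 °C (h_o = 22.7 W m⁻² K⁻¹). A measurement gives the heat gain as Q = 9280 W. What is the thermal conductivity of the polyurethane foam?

ΣR = ΔT/Q = |-159 − 26.2|/9280 = 0.01996 K/W
Known resistances:
  R_conv,in = 1/(4πr²h) = 1/(4π·5.72²·1010) = 2.408×10^-6 K/W
  R_titanium = (1/5.72 − 1/5.75)/(4πk) = 9.121×10^-4/(4π·18.5) = 3.924×10^-6 K/W
  R_conv,out = 1/(4πr²h) = 1/(4π·5.97²·22.7) = 9.836×10^-5 K/W
R_polyurethane foam = ΣR − ΣR_known = 0.01996 − 1.047×10^-4 = 0.01986 K/W
(1/r₁−1/r₂)/(4πk) = 0.01986 ⇒ k = 0.006409/(4π·0.01986) = 0.0257 W/m·K

k = 0.0257 W/m·K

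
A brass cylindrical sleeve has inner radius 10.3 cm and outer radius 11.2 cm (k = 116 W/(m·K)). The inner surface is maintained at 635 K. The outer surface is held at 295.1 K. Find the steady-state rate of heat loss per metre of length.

Q' = 2πk·ΔT/ln(r₂/r₁) = 2π × 116 × 339.9 / ln(0.112/0.103) = 2.96×10^6 W/m

Q' = 2960 kW/m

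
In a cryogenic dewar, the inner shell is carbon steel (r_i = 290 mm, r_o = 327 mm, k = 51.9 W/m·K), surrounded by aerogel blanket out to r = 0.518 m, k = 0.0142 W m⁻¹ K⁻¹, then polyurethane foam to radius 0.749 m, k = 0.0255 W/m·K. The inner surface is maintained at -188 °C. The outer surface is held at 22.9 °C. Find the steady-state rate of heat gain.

Resistance network (inner→outer):
  R_carbon steel = (1/0.290 − 1/0.327)/(4πk) = 0.3902/(4π·51.9) = 5.982×10^-4 K/W
  R_aerogel blanket = (1/0.327 − 1/0.518)/(4πk) = 1.128/(4π·0.0142) = 6.319 K/W
  R_polyurethane foam = (1/0.518 − 1/0.749)/(4πk) = 0.5954/(4π·0.0255) = 1.858 K/W
ΣR = 5.982×10^-4 + 6.319 + 1.858 = 8.178 K/W
Q = ΔT/ΣR = (-188 °C − 22.9 °C)/8.178 = -25.8 W
(Negative Q ⇒ heat flows inward; heat gain = 25.8 W.)

Q = 25.8 W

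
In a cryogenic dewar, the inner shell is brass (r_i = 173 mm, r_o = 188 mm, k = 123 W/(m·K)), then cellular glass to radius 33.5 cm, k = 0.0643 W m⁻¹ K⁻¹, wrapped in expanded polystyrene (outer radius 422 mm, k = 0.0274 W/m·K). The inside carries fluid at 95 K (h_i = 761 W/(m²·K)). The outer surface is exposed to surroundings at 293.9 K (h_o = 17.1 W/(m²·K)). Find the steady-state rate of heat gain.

Resistance network (inner→outer):
  R_conv,in = 1/(4πr²h) = 1/(4π·0.173²·761) = 0.003494 K/W
  R_brass = (1/0.173 − 1/0.188)/(4πk) = 0.4612/(4π·123) = 2.984×10^-4 K/W
  R_cellular glass = (1/0.188 − 1/0.335)/(4πk) = 2.334/(4π·0.0643) = 2.889 K/W
  R_expanded polystyrene = (1/0.335 − 1/0.422)/(4πk) = 0.6154/(4π·0.0274) = 1.787 K/W
  R_conv,out = 1/(4πr²h) = 1/(4π·0.422²·17.1) = 0.02613 K/W
ΣR = 0.003494 + 2.984×10^-4 + 2.889 + 1.787 + 0.02613 = 4.706 K/W
Q = ΔT/ΣR = (95 K − 293.9 K)/4.706 = -42.3 W
(Negative Q ⇒ heat flows inward; heat gain = 42.3 W.)

Q = 42.3 W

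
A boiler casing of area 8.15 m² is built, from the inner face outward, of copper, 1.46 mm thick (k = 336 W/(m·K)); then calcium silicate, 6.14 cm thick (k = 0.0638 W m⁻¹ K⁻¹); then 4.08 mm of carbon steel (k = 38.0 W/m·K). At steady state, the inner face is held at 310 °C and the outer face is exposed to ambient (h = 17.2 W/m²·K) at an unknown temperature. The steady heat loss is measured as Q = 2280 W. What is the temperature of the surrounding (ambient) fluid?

T_out = 24.5 °C

Sum the resistances:
  R_copper = L/(kA) = 0.00146/(336·8.15) = 5.332×10^-7 K/W
  R_calcium silicate = L/(kA) = 0.0614/(0.0638·8.15) = 0.1181 K/W
  R_carbon steel = L/(kA) = 0.00408/(38.0·8.15) = 1.317×10^-5 K/W
  R_conv,out = 1/(hA) = 1/(17.2·8.15) = 0.007134 K/W
ΣR = 0.1252 K/W
ΔT = Q·ΣR = 2280 × 0.1252 = 285.5 K
Heat flows outward, so T_out = T_in − ΔT = 310 − 285.5 = 24.5 °C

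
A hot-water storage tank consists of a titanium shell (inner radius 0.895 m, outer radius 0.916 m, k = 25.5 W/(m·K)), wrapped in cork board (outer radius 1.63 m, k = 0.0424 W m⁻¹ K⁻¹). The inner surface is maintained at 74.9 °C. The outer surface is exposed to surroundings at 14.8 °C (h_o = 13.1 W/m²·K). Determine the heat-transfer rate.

Q = 66.8 W

Resistance network (inner→outer):
  R_titanium = (1/0.895 − 1/0.916)/(4πk) = 0.02562/(4π·25.5) = 7.994×10^-5 K/W
  R_cork board = (1/0.916 − 1/1.63)/(4πk) = 0.4782/(4π·0.0424) = 0.8975 K/W
  R_conv,out = 1/(4πr²h) = 1/(4π·1.63²·13.1) = 0.002286 K/W
ΣR = 7.994×10^-5 + 0.8975 + 0.002286 = 0.8999 K/W
Q = ΔT/ΣR = (74.9 °C − 14.8 °C)/0.8999 = 66.8 W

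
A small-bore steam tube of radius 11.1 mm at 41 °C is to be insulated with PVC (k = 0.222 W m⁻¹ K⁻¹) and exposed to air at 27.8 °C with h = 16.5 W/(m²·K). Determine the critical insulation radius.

For a cylinder, r_cr = k_ins/h = 0.222/16.5 = 0.0135 m = 1.35 cm

r_cr = 1.35 cm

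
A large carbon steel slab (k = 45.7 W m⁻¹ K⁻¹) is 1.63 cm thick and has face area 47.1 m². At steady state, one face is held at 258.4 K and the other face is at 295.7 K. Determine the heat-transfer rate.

Q = kA·ΔT/L = 45.7 × 47.1 × |258.4 K − 295.7 K| / 0.0163 = 4.93×10^6 W

Q = 4930 kW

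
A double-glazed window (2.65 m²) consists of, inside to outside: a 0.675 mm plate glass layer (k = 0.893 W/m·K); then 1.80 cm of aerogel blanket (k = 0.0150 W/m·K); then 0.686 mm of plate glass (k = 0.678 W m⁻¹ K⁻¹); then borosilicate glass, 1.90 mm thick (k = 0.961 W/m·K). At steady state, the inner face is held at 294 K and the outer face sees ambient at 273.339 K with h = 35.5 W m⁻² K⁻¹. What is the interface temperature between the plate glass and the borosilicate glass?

T = 273.84 K

Resistance network (inner→outer):
  R_plate glass = L/(kA) = 6.75×10^-4/(0.893·2.65) = 2.852×10^-4 K/W
  R_aerogel blanket = L/(kA) = 0.0180/(0.0150·2.65) = 0.4528 K/W
  R_plate glass = L/(kA) = 6.86×10^-4/(0.678·2.65) = 3.818×10^-4 K/W
  R_borosilicate glass = L/(kA) = 0.00190/(0.961·2.65) = 7.461×10^-4 K/W
  R_conv,out = 1/(hA) = 1/(35.5·2.65) = 0.01063 K/W
ΣR = 2.852×10^-4 + 0.4528 + 3.818×10^-4 + 7.461×10^-4 + 0.01063 = 0.4648 K/W
Q = ΔT/ΣR = (294 K − 273.339 K)/0.4648 = 44.45 W
From the inner boundary to the plate glass/borosilicate glass interface, ΣR_partial = 0.4535 K/W.
T_interface = T_in − Q·ΣR_partial = 294 K − (44.45)(0.4535) = 273.84 K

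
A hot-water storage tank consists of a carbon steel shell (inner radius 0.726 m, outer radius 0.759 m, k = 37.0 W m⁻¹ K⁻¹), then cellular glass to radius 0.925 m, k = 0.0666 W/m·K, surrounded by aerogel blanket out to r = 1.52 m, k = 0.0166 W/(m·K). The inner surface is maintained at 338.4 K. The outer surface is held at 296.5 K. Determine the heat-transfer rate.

Q = 18.1 W

Resistance network (inner→outer):
  R_carbon steel = (1/0.726 − 1/0.759)/(4πk) = 0.05989/(4π·37.0) = 1.288×10^-4 K/W
  R_cellular glass = (1/0.759 − 1/0.925)/(4πk) = 0.2364/(4π·0.0666) = 0.2825 K/W
  R_aerogel blanket = (1/0.925 − 1/1.52)/(4πk) = 0.4232/(4π·0.0166) = 2.029 K/W
ΣR = 1.288×10^-4 + 0.2825 + 2.029 = 2.312 K/W
Q = ΔT/ΣR = (338.4 K − 296.5 K)/2.312 = 18.1 W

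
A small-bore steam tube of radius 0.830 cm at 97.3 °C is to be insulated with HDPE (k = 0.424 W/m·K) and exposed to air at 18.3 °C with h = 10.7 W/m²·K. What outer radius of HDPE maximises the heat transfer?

For a cylinder, r_cr = k_ins/h = 0.424/10.7 = 0.0396 m = 3.96 cm

r_cr = 3.96 cm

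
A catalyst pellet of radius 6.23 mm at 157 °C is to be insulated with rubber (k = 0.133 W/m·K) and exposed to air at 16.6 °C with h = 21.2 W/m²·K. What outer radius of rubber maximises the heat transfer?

r_cr = 1.25 cm

For a sphere, r_cr = 2k_ins/h = 2·0.133/21.2 = 0.0125 m = 1.25 cm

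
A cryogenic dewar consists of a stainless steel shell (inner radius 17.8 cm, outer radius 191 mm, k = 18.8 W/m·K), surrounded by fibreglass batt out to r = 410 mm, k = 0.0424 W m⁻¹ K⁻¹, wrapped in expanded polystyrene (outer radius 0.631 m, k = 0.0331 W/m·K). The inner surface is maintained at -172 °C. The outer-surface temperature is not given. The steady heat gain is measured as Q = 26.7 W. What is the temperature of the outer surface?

Sum the resistances:
  R_stainless steel = (1/0.178 − 1/0.191)/(4πk) = 0.3824/(4π·18.8) = 0.001619 K/W
  R_fibreglass batt = (1/0.191 − 1/0.410)/(4πk) = 2.797/(4π·0.0424) = 5.249 K/W
  R_expanded polystyrene = (1/0.410 − 1/0.631)/(4πk) = 0.8542/(4π·0.0331) = 2.054 K/W
ΣR = 7.304 K/W
ΔT = Q·ΣR = 26.7 × 7.304 = 195.0 K
Heat flows inward, so T_out = T_in + ΔT = -172 + 195.0 = 23.0 °C

T_out = 23.0 °C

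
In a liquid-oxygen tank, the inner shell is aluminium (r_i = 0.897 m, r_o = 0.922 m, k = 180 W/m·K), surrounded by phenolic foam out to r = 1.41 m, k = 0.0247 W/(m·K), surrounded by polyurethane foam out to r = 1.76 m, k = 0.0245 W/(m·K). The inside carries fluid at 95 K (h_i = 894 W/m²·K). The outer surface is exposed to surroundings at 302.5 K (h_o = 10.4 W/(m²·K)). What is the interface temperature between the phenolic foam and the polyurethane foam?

T = 245.3 K

Series thermal resistances, inner to outer:
  R_conv,in = 1/(4πr²h) = 1/(4π·0.897²·894) = 1.106×10^-4 K/W
  R_aluminium = (1/0.897 − 1/0.922)/(4πk) = 0.03023/(4π·180) = 1.336×10^-5 K/W
  R_phenolic foam = (1/0.922 − 1/1.41)/(4πk) = 0.3754/(4π·0.0247) = 1.209 K/W
  R_polyurethane foam = (1/1.41 − 1/1.76)/(4πk) = 0.1410/(4π·0.0245) = 0.4581 K/W
  R_conv,out = 1/(4πr²h) = 1/(4π·1.76²·10.4) = 0.002470 K/W
ΣR = 1.106×10^-4 + 1.336×10^-5 + 1.209 + 0.4581 + 0.002470 = 1.670 K/W
Q = ΔT/ΣR = (95 K − 302.5 K)/1.670 = -124.3 W
From the inner boundary to the phenolic foam/polyurethane foam interface, ΣR_partial = 1.209 K/W.
T_interface = T_in − Q·ΣR_partial = 95 K − (-124.3)(1.209) = 245.3 K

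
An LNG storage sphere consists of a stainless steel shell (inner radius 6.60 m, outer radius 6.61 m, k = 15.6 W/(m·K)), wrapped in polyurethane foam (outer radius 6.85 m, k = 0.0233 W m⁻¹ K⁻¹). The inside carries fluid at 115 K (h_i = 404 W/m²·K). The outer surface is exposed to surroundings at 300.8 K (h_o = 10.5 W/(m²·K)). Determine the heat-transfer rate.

Q = 10.2 kW

Treat each layer as a resistance in series:
  R_conv,in = 1/(4πr²h) = 1/(4π·6.60²·404) = 4.522×10^-6 K/W
  R_stainless steel = (1/6.60 − 1/6.61)/(4πk) = 2.292×10^-4/(4π·15.6) = 1.169×10^-6 K/W
  R_polyurethane foam = (1/6.61 − 1/6.85)/(4πk) = 0.005301/(4π·0.0233) = 0.01810 K/W
  R_conv,out = 1/(4πr²h) = 1/(4π·6.85²·10.5) = 1.615×10^-4 K/W
ΣR = 4.522×10^-6 + 1.169×10^-6 + 0.01810 + 1.615×10^-4 = 0.01827 K/W
Q = ΔT/ΣR = (115 K − 300.8 K)/0.01827 = -10200 W
(Negative Q ⇒ heat flows inward; heat gain = 10200 W.)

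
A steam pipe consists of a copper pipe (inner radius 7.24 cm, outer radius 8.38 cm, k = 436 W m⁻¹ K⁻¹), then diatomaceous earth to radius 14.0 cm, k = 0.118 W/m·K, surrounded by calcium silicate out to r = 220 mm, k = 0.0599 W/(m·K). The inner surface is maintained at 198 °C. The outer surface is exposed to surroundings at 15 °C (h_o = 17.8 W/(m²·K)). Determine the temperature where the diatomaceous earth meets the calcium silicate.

Treat each layer as a resistance in series:
  R'_copper = ln(0.0838/0.0724)/(2πk) = 0.1462/(2π·436) = 5.338×10^-5 m·K/W
  R'_diatomaceous earth = ln(0.140/0.0838)/(2πk) = 0.5132/(2π·0.118) = 0.6922 m·K/W
  R'_calcium silicate = ln(0.220/0.140)/(2πk) = 0.4520/(2π·0.0599) = 1.201 m·K/W
  R'_conv,out = 1/(2πr h) = 1/(2π·0.220·17.8) = 0.04064 m·K/W
ΣR = 5.338×10^-5 + 0.6922 + 1.201 + 0.04064 = 1.934 m·K/W
Q' = ΔT/ΣR = (198 °C − 15 °C)/1.934 = 94.62 W/m
From the inner boundary to the diatomaceous earth/calcium silicate interface, ΣR_partial = 0.6923 m·K/W.
T_interface = T_in − Q'·ΣR_partial = 198 °C − (94.62)(0.6923) = 132 °C

T = 132 °C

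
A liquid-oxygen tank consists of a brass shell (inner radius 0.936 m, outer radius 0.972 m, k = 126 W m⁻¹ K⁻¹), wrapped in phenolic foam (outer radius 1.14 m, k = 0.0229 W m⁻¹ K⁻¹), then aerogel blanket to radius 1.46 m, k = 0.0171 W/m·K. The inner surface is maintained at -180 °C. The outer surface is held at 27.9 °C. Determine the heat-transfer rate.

Q = 146 W

Treat each layer as a resistance in series:
  R_brass = (1/0.936 − 1/0.972)/(4πk) = 0.03957/(4π·126) = 2.499×10^-5 K/W
  R_phenolic foam = (1/0.972 − 1/1.14)/(4πk) = 0.1516/(4π·0.0229) = 0.5269 K/W
  R_aerogel blanket = (1/1.14 − 1/1.46)/(4πk) = 0.1923/(4π·0.0171) = 0.8947 K/W
ΣR = 2.499×10^-5 + 0.5269 + 0.8947 = 1.422 K/W
Q = ΔT/ΣR = (-180 °C − 27.9 °C)/1.422 = -146 W
(Negative Q ⇒ heat flows inward; heat gain = 146 W.)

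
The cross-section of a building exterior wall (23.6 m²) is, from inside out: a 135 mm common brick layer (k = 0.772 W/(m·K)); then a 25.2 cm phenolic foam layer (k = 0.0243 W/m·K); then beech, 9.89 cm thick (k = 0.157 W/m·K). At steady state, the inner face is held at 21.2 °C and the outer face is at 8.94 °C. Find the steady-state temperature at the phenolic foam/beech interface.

T = 9.63 °C

Resistance network (inner→outer):
  R_common brick = L/(kA) = 0.135/(0.772·23.6) = 0.007410 K/W
  R_phenolic foam = L/(kA) = 0.252/(0.0243·23.6) = 0.4394 K/W
  R_beech = L/(kA) = 0.0989/(0.157·23.6) = 0.02669 K/W
ΣR = 0.007410 + 0.4394 + 0.02669 = 0.4735 K/W
Q = ΔT/ΣR = (21.2 °C − 8.94 °C)/0.4735 = 25.89 W
From the inner boundary to the phenolic foam/beech interface, ΣR_partial = 0.4468 K/W.
T_interface = T_in − Q·ΣR_partial = 21.2 °C − (25.89)(0.4468) = 9.63 °C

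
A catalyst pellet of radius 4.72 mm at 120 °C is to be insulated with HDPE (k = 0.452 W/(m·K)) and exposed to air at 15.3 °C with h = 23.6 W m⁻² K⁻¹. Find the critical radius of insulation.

For a sphere, r_cr = 2k_ins/h = 2·0.452/23.6 = 0.0383 m = 3.83 cm

r_cr = 3.83 cm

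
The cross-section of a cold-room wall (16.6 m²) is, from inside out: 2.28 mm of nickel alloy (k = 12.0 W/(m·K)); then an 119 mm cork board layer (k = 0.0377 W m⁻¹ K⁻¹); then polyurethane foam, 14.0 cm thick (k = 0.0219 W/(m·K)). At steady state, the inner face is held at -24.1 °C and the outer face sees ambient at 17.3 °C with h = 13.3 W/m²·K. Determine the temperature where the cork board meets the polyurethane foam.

Resistance network (inner→outer):
  R_nickel alloy = L/(kA) = 0.00228/(12.0·16.6) = 1.145×10^-5 K/W
  R_cork board = L/(kA) = 0.119/(0.0377·16.6) = 0.1902 K/W
  R_polyurethane foam = L/(kA) = 0.140/(0.0219·16.6) = 0.3851 K/W
  R_conv,out = 1/(hA) = 1/(13.3·16.6) = 0.004529 K/W
ΣR = 1.145×10^-5 + 0.1902 + 0.3851 + 0.004529 = 0.5798 K/W
Q = ΔT/ΣR = (-24.1 °C − 17.3 °C)/0.5798 = -71.40 W
From the inner boundary to the cork board/polyurethane foam interface, ΣR_partial = 0.1902 K/W.
T_interface = T_in − Q·ΣR_partial = -24.1 °C − (-71.40)(0.1902) = -10.5 °C

T = -10.5 °C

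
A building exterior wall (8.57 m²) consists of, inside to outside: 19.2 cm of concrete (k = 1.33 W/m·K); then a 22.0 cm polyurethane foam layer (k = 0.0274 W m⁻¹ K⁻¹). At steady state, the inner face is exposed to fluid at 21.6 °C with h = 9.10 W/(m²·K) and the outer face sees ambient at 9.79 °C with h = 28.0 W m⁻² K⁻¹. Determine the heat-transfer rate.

Resistance network (inner→outer):
  R_conv,in = 1/(hA) = 1/(9.10·8.57) = 0.01282 K/W
  R_concrete = L/(kA) = 0.192/(1.33·8.57) = 0.01684 K/W
  R_polyurethane foam = L/(kA) = 0.220/(0.0274·8.57) = 0.9369 K/W
  R_conv,out = 1/(hA) = 1/(28.0·8.57) = 0.004167 K/W
ΣR = 0.01282 + 0.01684 + 0.9369 + 0.004167 = 0.9707 K/W
Q = ΔT/ΣR = (21.6 °C − 9.79 °C)/0.9707 = 12.2 W

Q = 12.2 W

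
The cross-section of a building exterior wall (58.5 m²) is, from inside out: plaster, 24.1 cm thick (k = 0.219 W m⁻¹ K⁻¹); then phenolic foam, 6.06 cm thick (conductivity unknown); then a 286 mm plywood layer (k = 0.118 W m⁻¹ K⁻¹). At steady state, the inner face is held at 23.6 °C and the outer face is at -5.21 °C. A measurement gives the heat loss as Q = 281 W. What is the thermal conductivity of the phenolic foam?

ΣR = ΔT/Q = |23.6 − -5.21|/281 = 0.1025 K/W
Known resistances:
  R_plaster = L/(kA) = 0.241/(0.219·58.5) = 0.01881 K/W
  R_plywood = L/(kA) = 0.286/(0.118·58.5) = 0.04143 K/W
R_phenolic foam = ΣR − ΣR_known = 0.1025 − 0.06024 = 0.04226 K/W
L/(kA) = 0.04226 ⇒ k = 0.0606/(0.04226·58.5) = 0.0245 W/m·K

k = 0.0245 W/m·K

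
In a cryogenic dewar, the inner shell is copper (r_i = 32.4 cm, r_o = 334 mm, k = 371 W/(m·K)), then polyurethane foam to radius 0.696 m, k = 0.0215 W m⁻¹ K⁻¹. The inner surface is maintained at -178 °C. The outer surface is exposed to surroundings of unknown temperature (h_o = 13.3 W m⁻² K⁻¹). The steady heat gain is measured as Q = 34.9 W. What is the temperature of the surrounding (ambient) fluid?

T_out = 23.6 °C

Series resistances:
  R_copper = (1/0.324 − 1/0.334)/(4πk) = 0.09241/(4π·371) = 1.982×10^-5 K/W
  R_polyurethane foam = (1/0.334 − 1/0.696)/(4πk) = 1.557/(4π·0.0215) = 5.764 K/W
  R_conv,out = 1/(4πr²h) = 1/(4π·0.696²·13.3) = 0.01235 K/W
ΣR = 5.776 K/W
ΔT = Q·ΣR = 34.9 × 5.776 = 201.6 K
Heat flows inward, so T_out = T_in + ΔT = -178 + 201.6 = 23.6 °C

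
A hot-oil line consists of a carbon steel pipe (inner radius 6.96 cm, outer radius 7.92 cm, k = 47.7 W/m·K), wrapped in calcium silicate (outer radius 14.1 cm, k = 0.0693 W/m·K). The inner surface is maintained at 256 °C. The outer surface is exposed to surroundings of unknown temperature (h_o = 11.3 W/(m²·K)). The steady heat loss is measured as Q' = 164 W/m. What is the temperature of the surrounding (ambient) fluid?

Sum the resistances:
  R'_carbon steel = ln(0.0792/0.0696)/(2πk) = 0.1292/(2π·47.7) = 4.311×10^-4 m·K/W
  R'_calcium silicate = ln(0.141/0.0792)/(2πk) = 0.5768/(2π·0.0693) = 1.325 m·K/W
  R'_conv,out = 1/(2πr h) = 1/(2π·0.141·11.3) = 0.09989 m·K/W
ΣR = 1.425 m·K/W
ΔT = Q'·ΣR = 164 × 1.425 = 233.7 K
Heat flows outward, so T_out = T_in − ΔT = 256 − 233.7 = 22.3 °C

T_out = 22.3 °C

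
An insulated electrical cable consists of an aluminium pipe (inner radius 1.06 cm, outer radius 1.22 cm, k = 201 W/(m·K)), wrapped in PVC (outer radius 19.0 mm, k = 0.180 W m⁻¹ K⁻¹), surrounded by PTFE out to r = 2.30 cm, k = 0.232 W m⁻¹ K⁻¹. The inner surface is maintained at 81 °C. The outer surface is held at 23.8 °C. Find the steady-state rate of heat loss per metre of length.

Resistance network (inner→outer):
  R'_aluminium = ln(0.0122/0.0106)/(2πk) = 0.1406/(2π·201) = 1.113×10^-4 m·K/W
  R'_PVC = ln(0.0190/0.0122)/(2πk) = 0.4430/(2π·0.180) = 0.3917 m·K/W
  R'_PTFE = ln(0.0230/0.0190)/(2πk) = 0.1911/(2π·0.232) = 0.1311 m·K/W
ΣR = 1.113×10^-4 + 0.3917 + 0.1311 = 0.5229 m·K/W
Q' = ΔT/ΣR = (81 °C − 23.8 °C)/0.5229 = 109 W/m

Q' = 109 W/m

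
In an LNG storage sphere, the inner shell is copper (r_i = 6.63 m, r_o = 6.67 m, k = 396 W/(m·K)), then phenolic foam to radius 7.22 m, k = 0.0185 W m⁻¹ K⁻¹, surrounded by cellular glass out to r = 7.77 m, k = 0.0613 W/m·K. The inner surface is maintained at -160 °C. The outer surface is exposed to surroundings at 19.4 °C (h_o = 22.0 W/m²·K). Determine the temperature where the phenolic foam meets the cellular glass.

Resistance network (inner→outer):
  R_copper = (1/6.63 − 1/6.67)/(4πk) = 9.045×10^-4/(4π·396) = 1.818×10^-7 K/W
  R_phenolic foam = (1/6.67 − 1/7.22)/(4πk) = 0.01142/(4π·0.0185) = 0.04913 K/W
  R_cellular glass = (1/7.22 − 1/7.77)/(4πk) = 0.009804/(4π·0.0613) = 0.01273 K/W
  R_conv,out = 1/(4πr²h) = 1/(4π·7.77²·22.0) = 5.991×10^-5 K/W
ΣR = 1.818×10^-7 + 0.04913 + 0.01273 + 5.991×10^-5 = 0.06192 K/W
Q = ΔT/ΣR = (-160 °C − 19.4 °C)/0.06192 = -2897 W
From the inner boundary to the phenolic foam/cellular glass interface, ΣR_partial = 0.04913 K/W.
T_interface = T_in − Q·ΣR_partial = -160 °C − (-2897)(0.04913) = -17.7 °C

T = -17.7 °C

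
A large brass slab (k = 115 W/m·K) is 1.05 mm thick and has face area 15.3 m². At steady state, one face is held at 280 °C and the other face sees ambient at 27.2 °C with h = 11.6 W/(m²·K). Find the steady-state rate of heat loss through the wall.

Q = 44.9 kW

Treat each layer as a resistance in series:
  R_brass = L/(kA) = 0.00105/(115·15.3) = 5.968×10^-7 K/W
  R_conv,out = 1/(hA) = 1/(11.6·15.3) = 0.005634 K/W
ΣR = 5.968×10^-7 + 0.005634 = 0.005635 K/W
Q = ΔT/ΣR = (280 °C − 27.2 °C)/0.005635 = 44900 W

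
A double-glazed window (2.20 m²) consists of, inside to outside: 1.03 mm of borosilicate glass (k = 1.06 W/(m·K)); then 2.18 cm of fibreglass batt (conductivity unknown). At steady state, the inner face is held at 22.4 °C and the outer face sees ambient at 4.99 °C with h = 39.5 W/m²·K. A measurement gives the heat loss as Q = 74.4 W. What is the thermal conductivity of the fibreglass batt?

ΣR = ΔT/Q = |22.4 − 4.99|/74.4 = 0.2340 K/W
Known resistances:
  R_borosilicate glass = L/(kA) = 0.00103/(1.06·2.20) = 4.417×10^-4 K/W
  R_conv,out = 1/(hA) = 1/(39.5·2.20) = 0.01151 K/W
R_fibreglass batt = ΣR − ΣR_known = 0.2340 − 0.01195 = 0.2221 K/W
L/(kA) = 0.2221 ⇒ k = 0.0218/(0.2221·2.20) = 0.0446 W/m·K

k = 0.0446 W/m·K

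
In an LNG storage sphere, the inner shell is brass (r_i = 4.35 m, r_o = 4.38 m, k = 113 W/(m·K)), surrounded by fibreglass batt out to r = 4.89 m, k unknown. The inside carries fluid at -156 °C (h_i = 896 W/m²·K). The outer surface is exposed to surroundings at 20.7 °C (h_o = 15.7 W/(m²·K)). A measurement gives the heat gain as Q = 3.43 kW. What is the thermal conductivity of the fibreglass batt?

k = 0.0369 W/m·K

ΣR = ΔT/Q = |-156 − 20.7|/3430 = 0.05152 K/W
Known resistances:
  R_conv,in = 1/(4πr²h) = 1/(4π·4.35²·896) = 4.694×10^-6 K/W
  R_brass = (1/4.35 − 1/4.38)/(4πk) = 0.001575/(4π·113) = 1.109×10^-6 K/W
  R_conv,out = 1/(4πr²h) = 1/(4π·4.89²·15.7) = 2.120×10^-4 K/W
R_fibreglass batt = ΣR − ΣR_known = 0.05152 − 2.178×10^-4 = 0.05130 K/W
(1/r₁−1/r₂)/(4πk) = 0.05130 ⇒ k = 0.02381/(4π·0.05130) = 0.0369 W/m·K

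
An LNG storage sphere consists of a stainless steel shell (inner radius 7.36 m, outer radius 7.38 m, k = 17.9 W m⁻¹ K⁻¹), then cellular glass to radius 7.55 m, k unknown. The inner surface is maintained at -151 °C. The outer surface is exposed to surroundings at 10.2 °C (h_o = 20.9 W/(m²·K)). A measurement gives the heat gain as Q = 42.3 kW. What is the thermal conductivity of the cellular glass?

ΣR = ΔT/Q = |-151 − 10.2|/42300 = 0.003811 K/W
Known resistances:
  R_stainless steel = (1/7.36 − 1/7.38)/(4πk) = 3.682×10^-4/(4π·17.9) = 1.637×10^-6 K/W
  R_conv,out = 1/(4πr²h) = 1/(4π·7.55²·20.9) = 6.680×10^-5 K/W
R_cellular glass = ΣR − ΣR_known = 0.003811 − 6.844×10^-5 = 0.003743 K/W
(1/r₁−1/r₂)/(4πk) = 0.003743 ⇒ k = 0.003051/(4π·0.003743) = 0.0649 W/m·K

k = 0.0649 W/m·K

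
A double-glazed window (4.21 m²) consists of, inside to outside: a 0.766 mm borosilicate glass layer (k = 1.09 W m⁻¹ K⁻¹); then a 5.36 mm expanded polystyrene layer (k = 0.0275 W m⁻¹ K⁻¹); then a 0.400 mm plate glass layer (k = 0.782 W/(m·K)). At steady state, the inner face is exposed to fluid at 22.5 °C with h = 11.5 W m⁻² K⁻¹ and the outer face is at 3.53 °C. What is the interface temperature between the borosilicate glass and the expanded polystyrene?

T = 16.6 °C

Treat each layer as a resistance in series:
  R_conv,in = 1/(hA) = 1/(11.5·4.21) = 0.02065 K/W
  R_borosilicate glass = L/(kA) = 7.66×10^-4/(1.09·4.21) = 1.669×10^-4 K/W
  R_expanded polystyrene = L/(kA) = 0.00536/(0.0275·4.21) = 0.04630 K/W
  R_plate glass = L/(kA) = 4.00×10^-4/(0.782·4.21) = 1.215×10^-4 K/W
ΣR = 0.02065 + 1.669×10^-4 + 0.04630 + 1.215×10^-4 = 0.06724 K/W
Q = ΔT/ΣR = (22.5 °C − 3.53 °C)/0.06724 = 282.1 W
From the inner boundary to the borosilicate glass/expanded polystyrene interface, ΣR_partial = 0.02082 K/W.
T_interface = T_in − Q·ΣR_partial = 22.5 °C − (282.1)(0.02082) = 16.6 °C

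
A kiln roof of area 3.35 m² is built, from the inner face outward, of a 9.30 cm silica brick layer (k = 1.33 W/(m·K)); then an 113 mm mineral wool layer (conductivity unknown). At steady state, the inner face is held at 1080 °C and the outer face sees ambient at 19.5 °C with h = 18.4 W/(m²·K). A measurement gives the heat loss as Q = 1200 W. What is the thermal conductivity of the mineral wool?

k = 0.0398 W/m·K

ΣR = ΔT/Q = |1080 − 19.5|/1200 = 0.8838 K/W
Known resistances:
  R_silica brick = L/(kA) = 0.0930/(1.33·3.35) = 0.02087 K/W
  R_conv,out = 1/(hA) = 1/(18.4·3.35) = 0.01622 K/W
R_mineral wool = ΣR − ΣR_known = 0.8838 − 0.03709 = 0.8467 K/W
L/(kA) = 0.8467 ⇒ k = 0.113/(0.8467·3.35) = 0.0398 W/m·K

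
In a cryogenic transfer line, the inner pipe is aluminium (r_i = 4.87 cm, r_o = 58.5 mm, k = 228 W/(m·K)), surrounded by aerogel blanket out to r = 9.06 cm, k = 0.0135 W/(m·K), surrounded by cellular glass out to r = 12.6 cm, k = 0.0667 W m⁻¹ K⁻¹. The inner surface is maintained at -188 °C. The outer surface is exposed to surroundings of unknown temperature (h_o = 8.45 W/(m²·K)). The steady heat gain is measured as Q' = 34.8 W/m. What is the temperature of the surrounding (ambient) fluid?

Sum the resistances:
  R'_aluminium = ln(0.0585/0.0487)/(2πk) = 0.1833/(2π·228) = 1.280×10^-4 m·K/W
  R'_aerogel blanket = ln(0.0906/0.0585)/(2πk) = 0.4374/(2π·0.0135) = 5.157 m·K/W
  R'_cellular glass = ln(0.126/0.0906)/(2πk) = 0.3298/(2π·0.0667) = 0.7870 m·K/W
  R'_conv,out = 1/(2πr h) = 1/(2π·0.126·8.45) = 0.1495 m·K/W
ΣR = 6.094 m·K/W
ΔT = Q'·ΣR = 34.8 × 6.094 = 212.1 K
Heat flows inward, so T_out = T_in + ΔT = -188 + 212.1 = 24.1 °C

T_out = 24.1 °C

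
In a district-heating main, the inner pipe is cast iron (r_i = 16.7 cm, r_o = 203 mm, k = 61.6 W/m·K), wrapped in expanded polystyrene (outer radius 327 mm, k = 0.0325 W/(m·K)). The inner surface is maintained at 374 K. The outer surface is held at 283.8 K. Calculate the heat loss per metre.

Q' = 38.6 W/m

Treat each layer as a resistance in series:
  R'_cast iron = ln(0.203/0.167)/(2πk) = 0.1952/(2π·61.6) = 5.044×10^-4 m·K/W
  R'_expanded polystyrene = ln(0.327/0.203)/(2πk) = 0.4768/(2π·0.0325) = 2.335 m·K/W
ΣR = 5.044×10^-4 + 2.335 = 2.336 m·K/W
Q' = ΔT/ΣR = (374 K − 283.8 K)/2.336 = 38.6 W/m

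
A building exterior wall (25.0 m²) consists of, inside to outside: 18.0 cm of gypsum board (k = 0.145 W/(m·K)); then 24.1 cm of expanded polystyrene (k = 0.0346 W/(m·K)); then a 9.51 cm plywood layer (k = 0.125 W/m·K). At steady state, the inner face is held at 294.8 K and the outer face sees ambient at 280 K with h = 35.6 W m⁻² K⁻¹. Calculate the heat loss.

Resistance network (inner→outer):
  R_gypsum board = L/(kA) = 0.180/(0.145·25.0) = 0.04966 K/W
  R_expanded polystyrene = L/(kA) = 0.241/(0.0346·25.0) = 0.2786 K/W
  R_plywood = L/(kA) = 0.0951/(0.125·25.0) = 0.03043 K/W
  R_conv,out = 1/(hA) = 1/(35.6·25.0) = 0.001124 K/W
ΣR = 0.04966 + 0.2786 + 0.03043 + 0.001124 = 0.3598 K/W
Q = ΔT/ΣR = (294.8 K − 280 K)/0.3598 = 41.1 W

Q = 41.1 W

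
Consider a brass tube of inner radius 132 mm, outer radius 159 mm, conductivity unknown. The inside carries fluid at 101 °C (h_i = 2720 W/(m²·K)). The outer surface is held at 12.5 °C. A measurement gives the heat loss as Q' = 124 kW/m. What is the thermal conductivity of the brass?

k = 110 W/m·K

ΣR = ΔT/Q' = |101 − 12.5|/1.24×10^5 = 7.137×10^-4 m·K/W
Known resistances:
  R'_conv,in = 1/(2πr h) = 1/(2π·0.132·2720) = 4.433×10^-4 m·K/W
R_brass = ΣR − ΣR_known = 7.137×10^-4 − 4.433×10^-4 = 2.704×10^-4 m·K/W
ln(r₂/r₁)/(2πk) = 2.704×10^-4 ⇒ k = 0.1861/(2π·2.704×10^-4) = 110 W/m·K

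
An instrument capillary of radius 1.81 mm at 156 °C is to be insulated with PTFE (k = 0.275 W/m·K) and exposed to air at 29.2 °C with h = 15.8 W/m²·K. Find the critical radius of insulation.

For a cylinder, r_cr = k_ins/h = 0.275/15.8 = 0.0174 m = 1.74 cm

r_cr = 1.74 cm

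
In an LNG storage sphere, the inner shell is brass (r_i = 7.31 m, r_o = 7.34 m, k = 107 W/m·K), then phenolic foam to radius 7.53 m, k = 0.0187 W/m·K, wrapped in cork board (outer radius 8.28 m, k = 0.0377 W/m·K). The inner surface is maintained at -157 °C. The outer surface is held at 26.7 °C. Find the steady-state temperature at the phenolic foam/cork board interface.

T = -89.8 °C

Resistance network (inner→outer):
  R_brass = (1/7.31 − 1/7.34)/(4πk) = 5.591×10^-4/(4π·107) = 4.158×10^-7 K/W
  R_phenolic foam = (1/7.34 − 1/7.53)/(4πk) = 0.003438/(4π·0.0187) = 0.01463 K/W
  R_cork board = (1/7.53 − 1/8.28)/(4πk) = 0.01203/(4π·0.0377) = 0.02539 K/W
ΣR = 4.158×10^-7 + 0.01463 + 0.02539 = 0.04002 K/W
Q = ΔT/ΣR = (-157 °C − 26.7 °C)/0.04002 = -4590 W
From the inner boundary to the phenolic foam/cork board interface, ΣR_partial = 0.01463 K/W.
T_interface = T_in − Q·ΣR_partial = -157 °C − (-4590)(0.01463) = -89.8 °C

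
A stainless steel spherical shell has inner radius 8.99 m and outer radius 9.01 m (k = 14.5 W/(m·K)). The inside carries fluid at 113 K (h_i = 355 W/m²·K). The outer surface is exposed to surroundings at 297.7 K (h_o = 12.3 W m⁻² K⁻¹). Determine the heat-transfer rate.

Series thermal resistances, inner to outer:
  R_conv,in = 1/(4πr²h) = 1/(4π·8.99²·355) = 2.774×10^-6 K/W
  R_stainless steel = (1/8.99 − 1/9.01)/(4πk) = 2.469×10^-4/(4π·14.5) = 1.355×10^-6 K/W
  R_conv,out = 1/(4πr²h) = 1/(4π·9.01²·12.3) = 7.970×10^-5 K/W
ΣR = 2.774×10^-6 + 1.355×10^-6 + 7.970×10^-5 = 8.383×10^-5 K/W
Q = ΔT/ΣR = (113 K − 297.7 K)/8.383×10^-5 = -2.20×10^6 W
(Negative Q ⇒ heat flows inward; heat gain = 2.20×10^6 W.)

Q = 2200 kW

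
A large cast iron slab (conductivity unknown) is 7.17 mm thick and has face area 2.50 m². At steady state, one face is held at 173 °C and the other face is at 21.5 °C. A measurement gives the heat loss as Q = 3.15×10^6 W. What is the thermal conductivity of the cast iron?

k = 59.6 W/m·K

ΣR = ΔT/Q = |173 − 21.5|/3.15×10^6 = 4.810×10^-5 K/W
L/(kA) = 4.810×10^-5 ⇒ k = 0.00717/(4.810×10^-5·2.50) = 59.6 W/m·K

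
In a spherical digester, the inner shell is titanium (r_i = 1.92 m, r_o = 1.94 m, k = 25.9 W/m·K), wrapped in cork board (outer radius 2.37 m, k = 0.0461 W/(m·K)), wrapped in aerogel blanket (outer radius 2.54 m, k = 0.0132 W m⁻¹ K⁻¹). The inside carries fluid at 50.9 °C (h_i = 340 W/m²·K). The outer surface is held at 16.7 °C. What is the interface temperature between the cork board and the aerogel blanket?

Series thermal resistances, inner to outer:
  R_conv,in = 1/(4πr²h) = 1/(4π·1.92²·340) = 6.349×10^-5 K/W
  R_titanium = (1/1.92 − 1/1.94)/(4πk) = 0.005369/(4π·25.9) = 1.650×10^-5 K/W
  R_cork board = (1/1.94 − 1/2.37)/(4πk) = 0.09352/(4π·0.0461) = 0.1614 K/W
  R_aerogel blanket = (1/2.37 − 1/2.54)/(4πk) = 0.02824/(4π·0.0132) = 0.1702 K/W
ΣR = 6.349×10^-5 + 1.650×10^-5 + 0.1614 + 0.1702 = 0.3317 K/W
Q = ΔT/ΣR = (50.9 °C − 16.7 °C)/0.3317 = 103.1 W
From the inner boundary to the cork board/aerogel blanket interface, ΣR_partial = 0.1615 K/W.
T_interface = T_in − Q·ΣR_partial = 50.9 °C − (103.1)(0.1615) = 34.2 °C

T = 34.2 °C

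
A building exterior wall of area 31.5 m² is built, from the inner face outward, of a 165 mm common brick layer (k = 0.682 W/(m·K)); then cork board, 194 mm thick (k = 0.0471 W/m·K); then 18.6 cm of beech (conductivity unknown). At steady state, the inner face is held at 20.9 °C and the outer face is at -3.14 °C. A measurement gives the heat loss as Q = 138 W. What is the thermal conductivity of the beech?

k = 0.165 W/m·K

ΣR = ΔT/Q = |20.9 − -3.14|/138 = 0.1742 K/W
Known resistances:
  R_common brick = L/(kA) = 0.165/(0.682·31.5) = 0.007680 K/W
  R_cork board = L/(kA) = 0.194/(0.0471·31.5) = 0.1308 K/W
R_beech = ΣR − ΣR_known = 0.1742 − 0.1385 = 0.03570 K/W
L/(kA) = 0.03570 ⇒ k = 0.186/(0.03570·31.5) = 0.165 W/m·K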